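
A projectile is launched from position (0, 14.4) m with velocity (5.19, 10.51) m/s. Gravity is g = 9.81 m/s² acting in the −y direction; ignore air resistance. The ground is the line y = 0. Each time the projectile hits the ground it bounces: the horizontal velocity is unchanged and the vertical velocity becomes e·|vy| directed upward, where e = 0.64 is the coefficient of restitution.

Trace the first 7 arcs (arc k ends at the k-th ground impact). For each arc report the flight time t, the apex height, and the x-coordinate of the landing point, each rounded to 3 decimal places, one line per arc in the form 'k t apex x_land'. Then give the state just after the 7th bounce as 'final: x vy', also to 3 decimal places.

1 3.092 20.030 16.048
2 2.587 8.204 29.473
3 1.655 3.360 38.064
4 1.059 1.376 43.563
5 0.678 0.564 47.082
6 0.434 0.231 49.334
7 0.278 0.095 50.776
final: 50.776 0.872

Arc 1: start y=14.400, vy=10.510 → t=3.092, apex=20.030, x_land=16.048, impact vy=-19.824
  bounce: vy ← 0.64·19.824 = 12.687
Arc 2: start y=0.000, vy=12.687 → t=2.587, apex=8.204, x_land=29.473, impact vy=-12.687
  bounce: vy ← 0.64·12.687 = 8.120
Arc 3: start y=0.000, vy=8.120 → t=1.655, apex=3.360, x_land=38.064, impact vy=-8.120
  bounce: vy ← 0.64·8.120 = 5.197
Arc 4: start y=0.000, vy=5.197 → t=1.059, apex=1.376, x_land=43.563, impact vy=-5.197
  bounce: vy ← 0.64·5.197 = 3.326
Arc 5: start y=0.000, vy=3.326 → t=0.678, apex=0.564, x_land=47.082, impact vy=-3.326
  bounce: vy ← 0.64·3.326 = 2.129
Arc 6: start y=0.000, vy=2.129 → t=0.434, apex=0.231, x_land=49.334, impact vy=-2.129
  bounce: vy ← 0.64·2.129 = 1.362
Arc 7: start y=0.000, vy=1.362 → t=0.278, apex=0.095, x_land=50.776, impact vy=-1.362
  bounce: vy ← 0.64·1.362 = 0.872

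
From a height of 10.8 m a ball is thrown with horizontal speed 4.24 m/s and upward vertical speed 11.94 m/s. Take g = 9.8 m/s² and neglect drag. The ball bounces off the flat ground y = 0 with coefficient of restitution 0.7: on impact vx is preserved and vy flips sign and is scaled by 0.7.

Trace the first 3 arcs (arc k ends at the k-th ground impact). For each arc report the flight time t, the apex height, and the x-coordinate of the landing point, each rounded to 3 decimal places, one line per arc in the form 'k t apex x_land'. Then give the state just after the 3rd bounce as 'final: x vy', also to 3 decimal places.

Arc 1: start y=10.800, vy=11.940 → t=3.139, apex=18.074, x_land=13.309, impact vy=-18.821
  bounce: vy ← 0.7·18.821 = 13.175
Arc 2: start y=0.000, vy=13.175 → t=2.689, apex=8.856, x_land=24.709, impact vy=-13.175
  bounce: vy ← 0.7·13.175 = 9.222
Arc 3: start y=0.000, vy=9.222 → t=1.882, apex=4.339, x_land=32.690, impact vy=-9.222
  bounce: vy ← 0.7·9.222 = 6.456

1 3.139 18.074 13.309
2 2.689 8.856 24.709
3 1.882 4.339 32.690
final: 32.690 6.456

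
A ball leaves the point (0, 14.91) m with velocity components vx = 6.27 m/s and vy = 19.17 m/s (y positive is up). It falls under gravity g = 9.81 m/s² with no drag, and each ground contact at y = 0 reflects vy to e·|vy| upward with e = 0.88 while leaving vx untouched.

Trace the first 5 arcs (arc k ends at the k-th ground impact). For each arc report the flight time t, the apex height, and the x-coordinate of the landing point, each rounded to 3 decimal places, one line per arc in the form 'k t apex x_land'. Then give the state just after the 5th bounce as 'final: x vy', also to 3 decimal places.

1 4.573 33.640 28.673
2 4.609 26.051 57.572
3 4.056 20.174 83.004
4 3.569 15.623 105.383
5 3.141 12.098 125.078
final: 125.078 13.558

Arc 1: start y=14.910, vy=19.170 → t=4.573, apex=33.640, x_land=28.673, impact vy=-25.691
  bounce: vy ← 0.88·25.691 = 22.608
Arc 2: start y=0.000, vy=22.608 → t=4.609, apex=26.051, x_land=57.572, impact vy=-22.608
  bounce: vy ← 0.88·22.608 = 19.895
Arc 3: start y=0.000, vy=19.895 → t=4.056, apex=20.174, x_land=83.004, impact vy=-19.895
  bounce: vy ← 0.88·19.895 = 17.508
Arc 4: start y=0.000, vy=17.508 → t=3.569, apex=15.623, x_land=105.383, impact vy=-17.508
  bounce: vy ← 0.88·17.508 = 15.407
Arc 5: start y=0.000, vy=15.407 → t=3.141, apex=12.098, x_land=125.078, impact vy=-15.407
  bounce: vy ← 0.88·15.407 = 13.558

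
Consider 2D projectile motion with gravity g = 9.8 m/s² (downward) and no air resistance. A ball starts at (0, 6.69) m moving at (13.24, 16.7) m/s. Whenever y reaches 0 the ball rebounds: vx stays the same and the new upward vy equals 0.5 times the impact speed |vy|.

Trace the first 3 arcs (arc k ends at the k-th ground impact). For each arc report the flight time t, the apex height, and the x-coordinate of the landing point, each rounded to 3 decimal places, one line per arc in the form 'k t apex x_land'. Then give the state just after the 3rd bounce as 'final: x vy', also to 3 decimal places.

1 3.770 20.919 49.919
2 2.066 5.230 77.275
3 1.033 1.307 90.953
final: 90.953 2.531

Arc 1: start y=6.690, vy=16.700 → t=3.770, apex=20.919, x_land=49.919, impact vy=-20.249
  bounce: vy ← 0.5·20.249 = 10.124
Arc 2: start y=0.000, vy=10.124 → t=2.066, apex=5.230, x_land=77.275, impact vy=-10.124
  bounce: vy ← 0.5·10.124 = 5.062
Arc 3: start y=0.000, vy=5.062 → t=1.033, apex=1.307, x_land=90.953, impact vy=-5.062
  bounce: vy ← 0.5·5.062 = 2.531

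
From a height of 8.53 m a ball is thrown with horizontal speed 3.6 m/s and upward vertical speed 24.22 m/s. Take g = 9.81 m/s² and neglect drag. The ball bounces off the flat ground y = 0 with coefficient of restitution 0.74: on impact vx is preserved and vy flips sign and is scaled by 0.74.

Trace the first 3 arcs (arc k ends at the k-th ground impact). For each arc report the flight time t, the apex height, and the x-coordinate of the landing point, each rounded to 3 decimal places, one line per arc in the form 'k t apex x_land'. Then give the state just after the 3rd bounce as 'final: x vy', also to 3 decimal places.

Arc 1: start y=8.530, vy=24.220 → t=5.268, apex=38.428, x_land=18.965, impact vy=-27.458
  bounce: vy ← 0.74·27.458 = 20.319
Arc 2: start y=0.000, vy=20.319 → t=4.143, apex=21.043, x_land=33.878, impact vy=-20.319
  bounce: vy ← 0.74·20.319 = 15.036
Arc 3: start y=0.000, vy=15.036 → t=3.065, apex=11.523, x_land=44.914, impact vy=-15.036
  bounce: vy ← 0.74·15.036 = 11.127

1 5.268 38.428 18.965
2 4.143 21.043 33.878
3 3.065 11.523 44.914
final: 44.914 11.127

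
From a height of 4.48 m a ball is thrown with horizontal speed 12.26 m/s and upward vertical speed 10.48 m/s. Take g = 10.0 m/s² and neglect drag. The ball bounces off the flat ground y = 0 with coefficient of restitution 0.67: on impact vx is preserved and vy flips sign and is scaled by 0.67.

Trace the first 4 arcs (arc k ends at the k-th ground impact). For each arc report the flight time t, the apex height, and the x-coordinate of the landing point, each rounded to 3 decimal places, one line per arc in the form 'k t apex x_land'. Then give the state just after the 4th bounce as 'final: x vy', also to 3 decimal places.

Arc 1: start y=4.480, vy=10.480 → t=2.460, apex=9.972, x_land=30.162, impact vy=-14.122
  bounce: vy ← 0.67·14.122 = 9.462
Arc 2: start y=0.000, vy=9.462 → t=1.892, apex=4.476, x_land=53.362, impact vy=-9.462
  bounce: vy ← 0.67·9.462 = 6.339
Arc 3: start y=0.000, vy=6.339 → t=1.268, apex=2.009, x_land=68.906, impact vy=-6.339
  bounce: vy ← 0.67·6.339 = 4.247
Arc 4: start y=0.000, vy=4.247 → t=0.849, apex=0.902, x_land=79.321, impact vy=-4.247
  bounce: vy ← 0.67·4.247 = 2.846

1 2.460 9.972 30.162
2 1.892 4.476 53.362
3 1.268 2.009 68.906
4 0.849 0.902 79.321
final: 79.321 2.846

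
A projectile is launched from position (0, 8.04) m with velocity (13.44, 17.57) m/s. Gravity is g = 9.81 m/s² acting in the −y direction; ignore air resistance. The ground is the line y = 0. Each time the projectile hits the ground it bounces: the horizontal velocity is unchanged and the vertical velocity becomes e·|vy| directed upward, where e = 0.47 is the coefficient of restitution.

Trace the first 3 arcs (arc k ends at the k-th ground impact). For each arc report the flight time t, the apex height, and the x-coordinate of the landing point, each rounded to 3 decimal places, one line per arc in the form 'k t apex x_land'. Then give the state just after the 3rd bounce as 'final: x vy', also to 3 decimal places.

1 3.993 23.774 53.661
2 2.069 5.252 81.474
3 0.973 1.160 94.547
final: 94.547 2.242

Arc 1: start y=8.040, vy=17.570 → t=3.993, apex=23.774, x_land=53.661, impact vy=-21.597
  bounce: vy ← 0.47·21.597 = 10.151
Arc 2: start y=0.000, vy=10.151 → t=2.069, apex=5.252, x_land=81.474, impact vy=-10.151
  bounce: vy ← 0.47·10.151 = 4.771
Arc 3: start y=0.000, vy=4.771 → t=0.973, apex=1.160, x_land=94.547, impact vy=-4.771
  bounce: vy ← 0.47·4.771 = 2.242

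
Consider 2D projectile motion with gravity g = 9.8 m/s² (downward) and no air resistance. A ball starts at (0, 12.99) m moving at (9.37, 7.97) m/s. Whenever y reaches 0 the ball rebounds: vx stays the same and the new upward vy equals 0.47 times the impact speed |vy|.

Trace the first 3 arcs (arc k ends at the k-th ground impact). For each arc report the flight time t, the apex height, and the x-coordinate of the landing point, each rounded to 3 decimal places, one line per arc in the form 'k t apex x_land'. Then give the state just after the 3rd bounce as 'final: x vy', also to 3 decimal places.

1 2.633 16.231 24.674
2 1.711 3.585 40.704
3 0.804 0.792 48.238
final: 48.238 1.852

Arc 1: start y=12.990, vy=7.970 → t=2.633, apex=16.231, x_land=24.674, impact vy=-17.836
  bounce: vy ← 0.47·17.836 = 8.383
Arc 2: start y=0.000, vy=8.383 → t=1.711, apex=3.585, x_land=40.704, impact vy=-8.383
  bounce: vy ← 0.47·8.383 = 3.940
Arc 3: start y=0.000, vy=3.940 → t=0.804, apex=0.792, x_land=48.238, impact vy=-3.940
  bounce: vy ← 0.47·3.940 = 1.852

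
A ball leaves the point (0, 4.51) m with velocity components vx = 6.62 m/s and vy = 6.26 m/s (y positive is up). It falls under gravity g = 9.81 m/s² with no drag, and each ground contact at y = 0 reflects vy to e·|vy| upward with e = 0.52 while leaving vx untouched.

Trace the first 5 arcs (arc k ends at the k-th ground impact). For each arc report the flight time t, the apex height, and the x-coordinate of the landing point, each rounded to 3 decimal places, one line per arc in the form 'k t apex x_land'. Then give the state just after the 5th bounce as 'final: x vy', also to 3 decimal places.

Arc 1: start y=4.510, vy=6.260 → t=1.790, apex=6.507, x_land=11.849, impact vy=-11.299
  bounce: vy ← 0.52·11.299 = 5.876
Arc 2: start y=0.000, vy=5.876 → t=1.198, apex=1.760, x_land=19.779, impact vy=-5.876
  bounce: vy ← 0.52·5.876 = 3.055
Arc 3: start y=0.000, vy=3.055 → t=0.623, apex=0.476, x_land=23.903, impact vy=-3.055
  bounce: vy ← 0.52·3.055 = 1.589
Arc 4: start y=0.000, vy=1.589 → t=0.324, apex=0.129, x_land=26.047, impact vy=-1.589
  bounce: vy ← 0.52·1.589 = 0.826
Arc 5: start y=0.000, vy=0.826 → t=0.168, apex=0.035, x_land=27.162, impact vy=-0.826
  bounce: vy ← 0.52·0.826 = 0.430

1 1.790 6.507 11.849
2 1.198 1.760 19.779
3 0.623 0.476 23.903
4 0.324 0.129 26.047
5 0.168 0.035 27.162
final: 27.162 0.430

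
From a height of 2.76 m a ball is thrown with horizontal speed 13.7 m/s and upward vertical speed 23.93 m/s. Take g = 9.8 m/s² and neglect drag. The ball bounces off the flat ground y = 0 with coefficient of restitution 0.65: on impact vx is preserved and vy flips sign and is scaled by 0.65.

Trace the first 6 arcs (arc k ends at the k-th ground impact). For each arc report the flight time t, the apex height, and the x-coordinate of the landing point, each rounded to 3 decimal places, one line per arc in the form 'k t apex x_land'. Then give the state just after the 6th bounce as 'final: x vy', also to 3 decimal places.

Arc 1: start y=2.760, vy=23.930 → t=4.996, apex=31.977, x_land=68.451, impact vy=-25.035
  bounce: vy ← 0.65·25.035 = 16.273
Arc 2: start y=0.000, vy=16.273 → t=3.321, apex=13.510, x_land=113.948, impact vy=-16.273
  bounce: vy ← 0.65·16.273 = 10.577
Arc 3: start y=0.000, vy=10.577 → t=2.159, apex=5.708, x_land=143.521, impact vy=-10.577
  bounce: vy ← 0.65·10.577 = 6.875
Arc 4: start y=0.000, vy=6.875 → t=1.403, apex=2.412, x_land=162.743, impact vy=-6.875
  bounce: vy ← 0.65·6.875 = 4.469
Arc 5: start y=0.000, vy=4.469 → t=0.912, apex=1.019, x_land=175.238, impact vy=-4.469
  bounce: vy ← 0.65·4.469 = 2.905
Arc 6: start y=0.000, vy=2.905 → t=0.593, apex=0.430, x_land=183.359, impact vy=-2.905
  bounce: vy ← 0.65·2.905 = 1.888

1 4.996 31.977 68.451
2 3.321 13.510 113.948
3 2.159 5.708 143.521
4 1.403 2.412 162.743
5 0.912 1.019 175.238
6 0.593 0.430 183.359
final: 183.359 1.888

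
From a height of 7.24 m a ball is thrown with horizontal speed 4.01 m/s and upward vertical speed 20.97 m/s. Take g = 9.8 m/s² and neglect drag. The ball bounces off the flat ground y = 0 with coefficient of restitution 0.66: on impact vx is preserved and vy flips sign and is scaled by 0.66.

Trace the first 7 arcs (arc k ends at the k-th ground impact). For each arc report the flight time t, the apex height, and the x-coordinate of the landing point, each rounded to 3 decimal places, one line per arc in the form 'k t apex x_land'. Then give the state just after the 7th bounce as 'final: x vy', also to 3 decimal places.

1 4.601 29.676 18.449
2 3.248 12.927 31.475
3 2.144 5.631 40.073
4 1.415 2.453 45.747
5 0.934 1.068 49.492
6 0.616 0.465 51.964
7 0.407 0.203 53.595
final: 53.595 1.316

Arc 1: start y=7.240, vy=20.970 → t=4.601, apex=29.676, x_land=18.449, impact vy=-24.117
  bounce: vy ← 0.66·24.117 = 15.917
Arc 2: start y=0.000, vy=15.917 → t=3.248, apex=12.927, x_land=31.475, impact vy=-15.917
  bounce: vy ← 0.66·15.917 = 10.506
Arc 3: start y=0.000, vy=10.506 → t=2.144, apex=5.631, x_land=40.073, impact vy=-10.506
  bounce: vy ← 0.66·10.506 = 6.934
Arc 4: start y=0.000, vy=6.934 → t=1.415, apex=2.453, x_land=45.747, impact vy=-6.934
  bounce: vy ← 0.66·6.934 = 4.576
Arc 5: start y=0.000, vy=4.576 → t=0.934, apex=1.068, x_land=49.492, impact vy=-4.576
  bounce: vy ← 0.66·4.576 = 3.020
Arc 6: start y=0.000, vy=3.020 → t=0.616, apex=0.465, x_land=51.964, impact vy=-3.020
  bounce: vy ← 0.66·3.020 = 1.993
Arc 7: start y=0.000, vy=1.993 → t=0.407, apex=0.203, x_land=53.595, impact vy=-1.993
  bounce: vy ← 0.66·1.993 = 1.316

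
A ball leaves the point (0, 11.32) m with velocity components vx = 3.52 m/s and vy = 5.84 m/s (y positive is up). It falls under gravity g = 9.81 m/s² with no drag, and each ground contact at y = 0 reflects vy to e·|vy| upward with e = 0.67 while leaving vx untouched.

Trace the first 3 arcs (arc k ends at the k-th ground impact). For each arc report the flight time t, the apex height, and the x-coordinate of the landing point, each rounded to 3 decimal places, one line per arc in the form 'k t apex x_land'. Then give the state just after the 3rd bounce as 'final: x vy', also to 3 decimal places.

1 2.227 13.058 7.839
2 2.186 5.862 15.535
3 1.465 2.631 20.691
final: 20.691 4.814

Arc 1: start y=11.320, vy=5.840 → t=2.227, apex=13.058, x_land=7.839, impact vy=-16.006
  bounce: vy ← 0.67·16.006 = 10.724
Arc 2: start y=0.000, vy=10.724 → t=2.186, apex=5.862, x_land=15.535, impact vy=-10.724
  bounce: vy ← 0.67·10.724 = 7.185
Arc 3: start y=0.000, vy=7.185 → t=1.465, apex=2.631, x_land=20.691, impact vy=-7.185
  bounce: vy ← 0.67·7.185 = 4.814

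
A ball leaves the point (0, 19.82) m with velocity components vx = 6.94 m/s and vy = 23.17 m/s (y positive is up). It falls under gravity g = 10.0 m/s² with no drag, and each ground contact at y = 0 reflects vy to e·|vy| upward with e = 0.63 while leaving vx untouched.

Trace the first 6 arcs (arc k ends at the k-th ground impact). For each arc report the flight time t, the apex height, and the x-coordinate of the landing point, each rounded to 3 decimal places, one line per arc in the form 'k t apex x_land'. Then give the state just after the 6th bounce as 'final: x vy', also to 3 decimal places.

Arc 1: start y=19.820, vy=23.170 → t=5.372, apex=46.662, x_land=37.281, impact vy=-30.549
  bounce: vy ← 0.63·30.549 = 19.246
Arc 2: start y=0.000, vy=19.246 → t=3.849, apex=18.520, x_land=63.994, impact vy=-19.246
  bounce: vy ← 0.63·19.246 = 12.125
Arc 3: start y=0.000, vy=12.125 → t=2.425, apex=7.351, x_land=80.824, impact vy=-12.125
  bounce: vy ← 0.63·12.125 = 7.639
Arc 4: start y=0.000, vy=7.639 → t=1.528, apex=2.917, x_land=91.426, impact vy=-7.639
  bounce: vy ← 0.63·7.639 = 4.812
Arc 5: start y=0.000, vy=4.812 → t=0.962, apex=1.158, x_land=98.106, impact vy=-4.812
  bounce: vy ← 0.63·4.812 = 3.032
Arc 6: start y=0.000, vy=3.032 → t=0.606, apex=0.460, x_land=102.314, impact vy=-3.032
  bounce: vy ← 0.63·3.032 = 1.910

1 5.372 46.662 37.281
2 3.849 18.520 63.994
3 2.425 7.351 80.824
4 1.528 2.917 91.426
5 0.962 1.158 98.106
6 0.606 0.460 102.314
final: 102.314 1.910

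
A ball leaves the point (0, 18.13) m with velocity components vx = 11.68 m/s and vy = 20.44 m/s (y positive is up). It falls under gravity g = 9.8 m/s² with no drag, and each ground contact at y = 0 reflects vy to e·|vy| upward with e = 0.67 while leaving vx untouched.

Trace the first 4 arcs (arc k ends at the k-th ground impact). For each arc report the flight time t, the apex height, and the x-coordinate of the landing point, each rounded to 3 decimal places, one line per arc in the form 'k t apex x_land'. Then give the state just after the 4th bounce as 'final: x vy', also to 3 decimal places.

1 4.923 39.446 57.501
2 3.802 17.707 101.908
3 2.547 7.949 131.660
4 1.707 3.568 151.595
final: 151.595 5.603

Arc 1: start y=18.130, vy=20.440 → t=4.923, apex=39.446, x_land=57.501, impact vy=-27.805
  bounce: vy ← 0.67·27.805 = 18.630
Arc 2: start y=0.000, vy=18.630 → t=3.802, apex=17.707, x_land=101.908, impact vy=-18.630
  bounce: vy ← 0.67·18.630 = 12.482
Arc 3: start y=0.000, vy=12.482 → t=2.547, apex=7.949, x_land=131.660, impact vy=-12.482
  bounce: vy ← 0.67·12.482 = 8.363
Arc 4: start y=0.000, vy=8.363 → t=1.707, apex=3.568, x_land=151.595, impact vy=-8.363
  bounce: vy ← 0.67·8.363 = 5.603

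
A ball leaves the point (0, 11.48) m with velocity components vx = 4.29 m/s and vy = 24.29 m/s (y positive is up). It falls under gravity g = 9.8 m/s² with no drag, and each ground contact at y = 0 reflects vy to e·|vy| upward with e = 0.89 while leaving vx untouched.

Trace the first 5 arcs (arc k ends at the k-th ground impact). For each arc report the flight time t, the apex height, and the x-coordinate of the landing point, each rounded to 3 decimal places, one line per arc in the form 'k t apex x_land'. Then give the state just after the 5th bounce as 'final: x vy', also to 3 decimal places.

Arc 1: start y=11.480, vy=24.290 → t=5.392, apex=41.582, x_land=23.130, impact vy=-28.548
  bounce: vy ← 0.89·28.548 = 25.408
Arc 2: start y=0.000, vy=25.408 → t=5.185, apex=32.937, x_land=45.375, impact vy=-25.408
  bounce: vy ← 0.89·25.408 = 22.613
Arc 3: start y=0.000, vy=22.613 → t=4.615, apex=26.090, x_land=65.173, impact vy=-22.613
  bounce: vy ← 0.89·22.613 = 20.126
Arc 4: start y=0.000, vy=20.126 → t=4.107, apex=20.666, x_land=82.794, impact vy=-20.126
  bounce: vy ← 0.89·20.126 = 17.912
Arc 5: start y=0.000, vy=17.912 → t=3.655, apex=16.369, x_land=98.476, impact vy=-17.912
  bounce: vy ← 0.89·17.912 = 15.942

1 5.392 41.582 23.130
2 5.185 32.937 45.375
3 4.615 26.090 65.173
4 4.107 20.666 82.794
5 3.655 16.369 98.476
final: 98.476 15.942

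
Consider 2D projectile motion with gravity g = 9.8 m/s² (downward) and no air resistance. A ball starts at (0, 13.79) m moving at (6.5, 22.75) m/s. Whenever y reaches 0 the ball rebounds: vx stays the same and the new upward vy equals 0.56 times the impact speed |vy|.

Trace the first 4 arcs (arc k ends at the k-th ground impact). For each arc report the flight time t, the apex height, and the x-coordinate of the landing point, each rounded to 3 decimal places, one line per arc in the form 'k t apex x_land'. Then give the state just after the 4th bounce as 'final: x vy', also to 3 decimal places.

1 5.186 40.196 33.706
2 3.208 12.606 54.557
3 1.796 3.953 66.234
4 1.006 1.240 72.773
final: 72.773 2.760

Arc 1: start y=13.790, vy=22.750 → t=5.186, apex=40.196, x_land=33.706, impact vy=-28.069
  bounce: vy ← 0.56·28.069 = 15.718
Arc 2: start y=0.000, vy=15.718 → t=3.208, apex=12.606, x_land=54.557, impact vy=-15.718
  bounce: vy ← 0.56·15.718 = 8.802
Arc 3: start y=0.000, vy=8.802 → t=1.796, apex=3.953, x_land=66.234, impact vy=-8.802
  bounce: vy ← 0.56·8.802 = 4.929
Arc 4: start y=0.000, vy=4.929 → t=1.006, apex=1.240, x_land=72.773, impact vy=-4.929
  bounce: vy ← 0.56·4.929 = 2.760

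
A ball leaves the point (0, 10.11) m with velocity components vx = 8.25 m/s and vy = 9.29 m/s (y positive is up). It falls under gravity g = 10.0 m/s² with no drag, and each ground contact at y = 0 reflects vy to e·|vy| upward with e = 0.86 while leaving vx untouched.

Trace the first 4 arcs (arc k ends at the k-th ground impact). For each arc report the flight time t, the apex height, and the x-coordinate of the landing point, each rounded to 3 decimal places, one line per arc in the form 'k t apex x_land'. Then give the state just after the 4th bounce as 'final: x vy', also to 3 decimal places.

1 2.628 14.425 21.677
2 2.921 10.669 45.780
3 2.512 7.891 66.507
4 2.161 5.836 84.334
final: 84.334 9.291

Arc 1: start y=10.110, vy=9.290 → t=2.628, apex=14.425, x_land=21.677, impact vy=-16.985
  bounce: vy ← 0.86·16.985 = 14.607
Arc 2: start y=0.000, vy=14.607 → t=2.921, apex=10.669, x_land=45.780, impact vy=-14.607
  bounce: vy ← 0.86·14.607 = 12.562
Arc 3: start y=0.000, vy=12.562 → t=2.512, apex=7.891, x_land=66.507, impact vy=-12.562
  bounce: vy ← 0.86·12.562 = 10.804
Arc 4: start y=0.000, vy=10.804 → t=2.161, apex=5.836, x_land=84.334, impact vy=-10.804
  bounce: vy ← 0.86·10.804 = 9.291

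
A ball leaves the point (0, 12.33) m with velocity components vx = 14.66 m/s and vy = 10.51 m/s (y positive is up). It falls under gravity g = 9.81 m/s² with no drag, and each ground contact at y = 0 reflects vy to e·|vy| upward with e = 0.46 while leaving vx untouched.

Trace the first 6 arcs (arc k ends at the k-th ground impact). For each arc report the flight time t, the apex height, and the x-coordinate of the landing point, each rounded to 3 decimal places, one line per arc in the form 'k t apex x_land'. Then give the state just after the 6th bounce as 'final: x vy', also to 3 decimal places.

1 2.985 17.960 43.758
2 1.760 3.800 69.566
3 0.810 0.804 81.438
4 0.373 0.170 86.899
5 0.171 0.036 89.411
6 0.079 0.008 90.567
final: 90.567 0.178

Arc 1: start y=12.330, vy=10.510 → t=2.985, apex=17.960, x_land=43.758, impact vy=-18.772
  bounce: vy ← 0.46·18.772 = 8.635
Arc 2: start y=0.000, vy=8.635 → t=1.760, apex=3.800, x_land=69.566, impact vy=-8.635
  bounce: vy ← 0.46·8.635 = 3.972
Arc 3: start y=0.000, vy=3.972 → t=0.810, apex=0.804, x_land=81.438, impact vy=-3.972
  bounce: vy ← 0.46·3.972 = 1.827
Arc 4: start y=0.000, vy=1.827 → t=0.373, apex=0.170, x_land=86.899, impact vy=-1.827
  bounce: vy ← 0.46·1.827 = 0.840
Arc 5: start y=0.000, vy=0.840 → t=0.171, apex=0.036, x_land=89.411, impact vy=-0.840
  bounce: vy ← 0.46·0.840 = 0.387
Arc 6: start y=0.000, vy=0.387 → t=0.079, apex=0.008, x_land=90.567, impact vy=-0.387
  bounce: vy ← 0.46·0.387 = 0.178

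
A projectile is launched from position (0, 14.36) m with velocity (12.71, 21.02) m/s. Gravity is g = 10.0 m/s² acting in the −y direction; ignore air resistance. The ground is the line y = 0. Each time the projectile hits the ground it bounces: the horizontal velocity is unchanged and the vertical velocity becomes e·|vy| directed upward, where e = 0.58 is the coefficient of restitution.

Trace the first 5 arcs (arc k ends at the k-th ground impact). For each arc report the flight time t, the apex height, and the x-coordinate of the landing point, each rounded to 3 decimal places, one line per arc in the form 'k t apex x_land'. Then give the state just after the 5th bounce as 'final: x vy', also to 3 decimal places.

1 4.802 36.452 61.034
2 3.132 12.262 100.843
3 1.817 4.125 123.932
4 1.054 1.388 137.324
5 0.611 0.467 145.091
final: 145.091 1.772

Arc 1: start y=14.360, vy=21.020 → t=4.802, apex=36.452, x_land=61.034, impact vy=-27.001
  bounce: vy ← 0.58·27.001 = 15.660
Arc 2: start y=0.000, vy=15.660 → t=3.132, apex=12.262, x_land=100.843, impact vy=-15.660
  bounce: vy ← 0.58·15.660 = 9.083
Arc 3: start y=0.000, vy=9.083 → t=1.817, apex=4.125, x_land=123.932, impact vy=-9.083
  bounce: vy ← 0.58·9.083 = 5.268
Arc 4: start y=0.000, vy=5.268 → t=1.054, apex=1.388, x_land=137.324, impact vy=-5.268
  bounce: vy ← 0.58·5.268 = 3.056
Arc 5: start y=0.000, vy=3.056 → t=0.611, apex=0.467, x_land=145.091, impact vy=-3.056
  bounce: vy ← 0.58·3.056 = 1.772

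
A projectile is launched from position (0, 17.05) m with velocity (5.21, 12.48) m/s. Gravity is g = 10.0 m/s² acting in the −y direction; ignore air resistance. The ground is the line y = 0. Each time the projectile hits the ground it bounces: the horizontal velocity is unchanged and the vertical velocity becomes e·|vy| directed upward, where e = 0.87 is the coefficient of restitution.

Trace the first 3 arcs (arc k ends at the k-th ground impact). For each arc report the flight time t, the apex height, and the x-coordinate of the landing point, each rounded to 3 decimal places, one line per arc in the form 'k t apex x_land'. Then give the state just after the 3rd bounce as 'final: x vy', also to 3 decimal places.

Arc 1: start y=17.050, vy=12.480 → t=3.477, apex=24.838, x_land=18.114, impact vy=-22.288
  bounce: vy ← 0.87·22.288 = 19.390
Arc 2: start y=0.000, vy=19.390 → t=3.878, apex=18.800, x_land=38.319, impact vy=-19.390
  bounce: vy ← 0.87·19.390 = 16.870
Arc 3: start y=0.000, vy=16.870 → t=3.374, apex=14.229, x_land=55.897, impact vy=-16.870
  bounce: vy ← 0.87·16.870 = 14.677

1 3.477 24.838 18.114
2 3.878 18.800 38.319
3 3.374 14.229 55.897
final: 55.897 14.677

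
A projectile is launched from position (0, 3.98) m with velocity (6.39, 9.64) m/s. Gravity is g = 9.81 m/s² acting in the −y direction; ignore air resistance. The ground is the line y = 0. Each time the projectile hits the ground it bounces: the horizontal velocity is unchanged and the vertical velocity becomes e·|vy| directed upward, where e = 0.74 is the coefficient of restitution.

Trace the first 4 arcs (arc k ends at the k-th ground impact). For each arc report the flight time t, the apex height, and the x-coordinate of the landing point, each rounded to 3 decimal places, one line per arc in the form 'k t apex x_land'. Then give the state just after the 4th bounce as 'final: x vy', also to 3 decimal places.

Arc 1: start y=3.980, vy=9.640 → t=2.316, apex=8.716, x_land=14.798, impact vy=-13.077
  bounce: vy ← 0.74·13.077 = 9.677
Arc 2: start y=0.000, vy=9.677 → t=1.973, apex=4.773, x_land=27.405, impact vy=-9.677
  bounce: vy ← 0.74·9.677 = 7.161
Arc 3: start y=0.000, vy=7.161 → t=1.460, apex=2.614, x_land=36.734, impact vy=-7.161
  bounce: vy ← 0.74·7.161 = 5.299
Arc 4: start y=0.000, vy=5.299 → t=1.080, apex=1.431, x_land=43.637, impact vy=-5.299
  bounce: vy ← 0.74·5.299 = 3.921

1 2.316 8.716 14.798
2 1.973 4.773 27.405
3 1.460 2.614 36.734
4 1.080 1.431 43.637
final: 43.637 3.921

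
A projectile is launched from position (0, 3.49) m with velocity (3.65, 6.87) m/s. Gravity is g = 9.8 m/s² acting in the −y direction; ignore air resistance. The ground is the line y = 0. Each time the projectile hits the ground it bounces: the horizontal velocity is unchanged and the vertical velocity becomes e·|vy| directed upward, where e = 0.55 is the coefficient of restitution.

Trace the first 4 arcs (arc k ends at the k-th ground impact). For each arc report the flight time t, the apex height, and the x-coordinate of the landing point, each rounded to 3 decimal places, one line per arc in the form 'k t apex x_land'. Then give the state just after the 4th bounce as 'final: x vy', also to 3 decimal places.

1 1.798 5.898 6.563
2 1.207 1.784 10.968
3 0.664 0.540 13.391
4 0.365 0.163 14.723
final: 14.723 0.984

Arc 1: start y=3.490, vy=6.870 → t=1.798, apex=5.898, x_land=6.563, impact vy=-10.752
  bounce: vy ← 0.55·10.752 = 5.913
Arc 2: start y=0.000, vy=5.913 → t=1.207, apex=1.784, x_land=10.968, impact vy=-5.913
  bounce: vy ← 0.55·5.913 = 3.252
Arc 3: start y=0.000, vy=3.252 → t=0.664, apex=0.540, x_land=13.391, impact vy=-3.252
  bounce: vy ← 0.55·3.252 = 1.789
Arc 4: start y=0.000, vy=1.789 → t=0.365, apex=0.163, x_land=14.723, impact vy=-1.789
  bounce: vy ← 0.55·1.789 = 0.984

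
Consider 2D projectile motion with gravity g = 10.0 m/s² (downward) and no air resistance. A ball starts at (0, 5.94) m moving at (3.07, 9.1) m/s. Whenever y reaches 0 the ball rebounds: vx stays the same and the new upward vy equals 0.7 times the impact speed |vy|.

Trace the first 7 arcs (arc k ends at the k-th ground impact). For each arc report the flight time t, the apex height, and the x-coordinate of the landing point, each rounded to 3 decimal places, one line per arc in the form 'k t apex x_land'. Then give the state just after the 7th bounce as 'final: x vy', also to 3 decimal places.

Arc 1: start y=5.940, vy=9.100 → t=2.330, apex=10.081, x_land=7.153, impact vy=-14.199
  bounce: vy ← 0.7·14.199 = 9.939
Arc 2: start y=0.000, vy=9.939 → t=1.988, apex=4.939, x_land=13.255, impact vy=-9.939
  bounce: vy ← 0.7·9.939 = 6.957
Arc 3: start y=0.000, vy=6.957 → t=1.391, apex=2.420, x_land=17.527, impact vy=-6.957
  bounce: vy ← 0.7·6.957 = 4.870
Arc 4: start y=0.000, vy=4.870 → t=0.974, apex=1.186, x_land=20.518, impact vy=-4.870
  bounce: vy ← 0.7·4.870 = 3.409
Arc 5: start y=0.000, vy=3.409 → t=0.682, apex=0.581, x_land=22.611, impact vy=-3.409
  bounce: vy ← 0.7·3.409 = 2.386
Arc 6: start y=0.000, vy=2.386 → t=0.477, apex=0.285, x_land=24.076, impact vy=-2.386
  bounce: vy ← 0.7·2.386 = 1.670
Arc 7: start y=0.000, vy=1.670 → t=0.334, apex=0.140, x_land=25.102, impact vy=-1.670
  bounce: vy ← 0.7·1.670 = 1.169

1 2.330 10.081 7.153
2 1.988 4.939 13.255
3 1.391 2.420 17.527
4 0.974 1.186 20.518
5 0.682 0.581 22.611
6 0.477 0.285 24.076
7 0.334 0.140 25.102
final: 25.102 1.169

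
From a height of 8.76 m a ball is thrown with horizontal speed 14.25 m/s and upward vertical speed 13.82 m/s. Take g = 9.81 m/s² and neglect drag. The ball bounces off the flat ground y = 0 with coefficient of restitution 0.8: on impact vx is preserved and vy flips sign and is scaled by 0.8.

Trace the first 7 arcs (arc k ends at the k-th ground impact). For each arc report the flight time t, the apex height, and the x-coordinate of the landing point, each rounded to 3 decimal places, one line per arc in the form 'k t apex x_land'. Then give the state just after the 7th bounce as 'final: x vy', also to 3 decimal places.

1 3.351 18.495 47.745
2 3.107 11.837 92.018
3 2.485 7.575 127.437
4 1.988 4.848 155.771
5 1.591 3.103 178.439
6 1.273 1.986 196.573
7 1.018 1.271 211.080
final: 211.080 3.995

Arc 1: start y=8.760, vy=13.820 → t=3.351, apex=18.495, x_land=47.745, impact vy=-19.049
  bounce: vy ← 0.8·19.049 = 15.239
Arc 2: start y=0.000, vy=15.239 → t=3.107, apex=11.837, x_land=92.018, impact vy=-15.239
  bounce: vy ← 0.8·15.239 = 12.191
Arc 3: start y=0.000, vy=12.191 → t=2.485, apex=7.575, x_land=127.437, impact vy=-12.191
  bounce: vy ← 0.8·12.191 = 9.753
Arc 4: start y=0.000, vy=9.753 → t=1.988, apex=4.848, x_land=155.771, impact vy=-9.753
  bounce: vy ← 0.8·9.753 = 7.802
Arc 5: start y=0.000, vy=7.802 → t=1.591, apex=3.103, x_land=178.439, impact vy=-7.802
  bounce: vy ← 0.8·7.802 = 6.242
Arc 6: start y=0.000, vy=6.242 → t=1.273, apex=1.986, x_land=196.573, impact vy=-6.242
  bounce: vy ← 0.8·6.242 = 4.994
Arc 7: start y=0.000, vy=4.994 → t=1.018, apex=1.271, x_land=211.080, impact vy=-4.994
  bounce: vy ← 0.8·4.994 = 3.995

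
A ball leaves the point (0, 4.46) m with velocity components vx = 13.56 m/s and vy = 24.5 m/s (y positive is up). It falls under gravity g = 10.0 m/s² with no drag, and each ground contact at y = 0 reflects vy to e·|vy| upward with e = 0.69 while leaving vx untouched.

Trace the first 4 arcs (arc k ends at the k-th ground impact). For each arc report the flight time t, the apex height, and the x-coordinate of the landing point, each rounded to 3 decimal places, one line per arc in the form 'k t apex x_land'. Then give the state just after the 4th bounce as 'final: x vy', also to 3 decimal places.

Arc 1: start y=4.460, vy=24.500 → t=5.076, apex=34.472, x_land=68.827, impact vy=-26.257
  bounce: vy ← 0.69·26.257 = 18.118
Arc 2: start y=0.000, vy=18.118 → t=3.624, apex=16.412, x_land=117.962, impact vy=-18.118
  bounce: vy ← 0.69·18.118 = 12.501
Arc 3: start y=0.000, vy=12.501 → t=2.500, apex=7.814, x_land=151.865, impact vy=-12.501
  bounce: vy ← 0.69·12.501 = 8.626
Arc 4: start y=0.000, vy=8.626 → t=1.725, apex=3.720, x_land=175.258, impact vy=-8.626
  bounce: vy ← 0.69·8.626 = 5.952

1 5.076 34.472 68.827
2 3.624 16.412 117.962
3 2.500 7.814 151.865
4 1.725 3.720 175.258
final: 175.258 5.952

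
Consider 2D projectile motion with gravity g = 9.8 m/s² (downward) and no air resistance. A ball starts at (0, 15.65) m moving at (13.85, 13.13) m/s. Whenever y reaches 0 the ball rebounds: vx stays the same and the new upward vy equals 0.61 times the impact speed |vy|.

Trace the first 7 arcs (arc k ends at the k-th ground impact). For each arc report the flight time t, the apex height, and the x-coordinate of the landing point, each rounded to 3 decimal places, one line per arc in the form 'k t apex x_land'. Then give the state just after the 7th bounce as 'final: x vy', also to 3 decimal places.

Arc 1: start y=15.650, vy=13.130 → t=3.573, apex=24.446, x_land=49.491, impact vy=-21.889
  bounce: vy ← 0.61·21.889 = 13.352
Arc 2: start y=0.000, vy=13.352 → t=2.725, apex=9.096, x_land=87.232, impact vy=-13.352
  bounce: vy ← 0.61·13.352 = 8.145
Arc 3: start y=0.000, vy=8.145 → t=1.662, apex=3.385, x_land=110.254, impact vy=-8.145
  bounce: vy ← 0.61·8.145 = 4.968
Arc 4: start y=0.000, vy=4.968 → t=1.014, apex=1.259, x_land=124.298, impact vy=-4.968
  bounce: vy ← 0.61·4.968 = 3.031
Arc 5: start y=0.000, vy=3.031 → t=0.619, apex=0.469, x_land=132.864, impact vy=-3.031
  bounce: vy ← 0.61·3.031 = 1.849
Arc 6: start y=0.000, vy=1.849 → t=0.377, apex=0.174, x_land=138.090, impact vy=-1.849
  bounce: vy ← 0.61·1.849 = 1.128
Arc 7: start y=0.000, vy=1.128 → t=0.230, apex=0.065, x_land=141.277, impact vy=-1.128
  bounce: vy ← 0.61·1.128 = 0.688

1 3.573 24.446 49.491
2 2.725 9.096 87.232
3 1.662 3.385 110.254
4 1.014 1.259 124.298
5 0.619 0.469 132.864
6 0.377 0.174 138.090
7 0.230 0.065 141.277
final: 141.277 0.688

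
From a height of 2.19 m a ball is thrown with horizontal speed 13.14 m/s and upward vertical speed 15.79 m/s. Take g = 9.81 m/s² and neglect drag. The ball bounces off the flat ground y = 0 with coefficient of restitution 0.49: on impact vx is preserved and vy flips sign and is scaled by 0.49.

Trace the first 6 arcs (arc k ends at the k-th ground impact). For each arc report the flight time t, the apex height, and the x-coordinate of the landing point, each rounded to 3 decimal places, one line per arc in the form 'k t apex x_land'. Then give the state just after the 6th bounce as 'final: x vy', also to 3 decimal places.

Arc 1: start y=2.190, vy=15.790 → t=3.352, apex=14.898, x_land=44.050, impact vy=-17.097
  bounce: vy ← 0.49·17.097 = 8.377
Arc 2: start y=0.000, vy=8.377 → t=1.708, apex=3.577, x_land=66.492, impact vy=-8.377
  bounce: vy ← 0.49·8.377 = 4.105
Arc 3: start y=0.000, vy=4.105 → t=0.837, apex=0.859, x_land=77.488, impact vy=-4.105
  bounce: vy ← 0.49·4.105 = 2.011
Arc 4: start y=0.000, vy=2.011 → t=0.410, apex=0.206, x_land=82.877, impact vy=-2.011
  bounce: vy ← 0.49·2.011 = 0.986
Arc 5: start y=0.000, vy=0.986 → t=0.201, apex=0.050, x_land=85.517, impact vy=-0.986
  bounce: vy ← 0.49·0.986 = 0.483
Arc 6: start y=0.000, vy=0.483 → t=0.098, apex=0.012, x_land=86.811, impact vy=-0.483
  bounce: vy ← 0.49·0.483 = 0.237

1 3.352 14.898 44.050
2 1.708 3.577 66.492
3 0.837 0.859 77.488
4 0.410 0.206 82.877
5 0.201 0.050 85.517
6 0.098 0.012 86.811
final: 86.811 0.237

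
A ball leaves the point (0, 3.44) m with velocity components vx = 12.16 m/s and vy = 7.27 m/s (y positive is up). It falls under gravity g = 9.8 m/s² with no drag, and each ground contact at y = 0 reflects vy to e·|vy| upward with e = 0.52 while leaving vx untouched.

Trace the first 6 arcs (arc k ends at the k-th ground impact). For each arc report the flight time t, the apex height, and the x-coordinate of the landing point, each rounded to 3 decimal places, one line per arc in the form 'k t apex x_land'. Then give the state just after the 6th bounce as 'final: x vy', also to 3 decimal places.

Arc 1: start y=3.440, vy=7.270 → t=1.861, apex=6.137, x_land=22.629, impact vy=-10.967
  bounce: vy ← 0.52·10.967 = 5.703
Arc 2: start y=0.000, vy=5.703 → t=1.164, apex=1.659, x_land=36.781, impact vy=-5.703
  bounce: vy ← 0.52·5.703 = 2.965
Arc 3: start y=0.000, vy=2.965 → t=0.605, apex=0.449, x_land=44.141, impact vy=-2.965
  bounce: vy ← 0.52·2.965 = 1.542
Arc 4: start y=0.000, vy=1.542 → t=0.315, apex=0.121, x_land=47.967, impact vy=-1.542
  bounce: vy ← 0.52·1.542 = 0.802
Arc 5: start y=0.000, vy=0.802 → t=0.164, apex=0.033, x_land=49.957, impact vy=-0.802
  bounce: vy ← 0.52·0.802 = 0.417
Arc 6: start y=0.000, vy=0.417 → t=0.085, apex=0.009, x_land=50.992, impact vy=-0.417
  bounce: vy ← 0.52·0.417 = 0.217

1 1.861 6.137 22.629
2 1.164 1.659 36.781
3 0.605 0.449 44.141
4 0.315 0.121 47.967
5 0.164 0.033 49.957
6 0.085 0.009 50.992
final: 50.992 0.217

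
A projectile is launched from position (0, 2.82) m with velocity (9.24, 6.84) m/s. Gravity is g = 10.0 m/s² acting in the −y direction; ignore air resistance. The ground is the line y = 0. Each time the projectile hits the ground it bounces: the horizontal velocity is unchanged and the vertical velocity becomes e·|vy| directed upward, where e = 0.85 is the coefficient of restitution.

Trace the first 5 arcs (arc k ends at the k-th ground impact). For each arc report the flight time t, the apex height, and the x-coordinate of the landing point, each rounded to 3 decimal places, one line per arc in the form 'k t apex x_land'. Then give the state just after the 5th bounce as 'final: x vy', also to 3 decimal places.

1 1.700 5.159 15.706
2 1.727 3.728 31.662
3 1.468 2.693 45.225
4 1.248 1.946 56.754
5 1.061 1.406 66.553
final: 66.553 4.507

Arc 1: start y=2.820, vy=6.840 → t=1.700, apex=5.159, x_land=15.706, impact vy=-10.158
  bounce: vy ← 0.85·10.158 = 8.634
Arc 2: start y=0.000, vy=8.634 → t=1.727, apex=3.728, x_land=31.662, impact vy=-8.634
  bounce: vy ← 0.85·8.634 = 7.339
Arc 3: start y=0.000, vy=7.339 → t=1.468, apex=2.693, x_land=45.225, impact vy=-7.339
  bounce: vy ← 0.85·7.339 = 6.238
Arc 4: start y=0.000, vy=6.238 → t=1.248, apex=1.946, x_land=56.754, impact vy=-6.238
  bounce: vy ← 0.85·6.238 = 5.303
Arc 5: start y=0.000, vy=5.303 → t=1.061, apex=1.406, x_land=66.553, impact vy=-5.303
  bounce: vy ← 0.85·5.303 = 4.507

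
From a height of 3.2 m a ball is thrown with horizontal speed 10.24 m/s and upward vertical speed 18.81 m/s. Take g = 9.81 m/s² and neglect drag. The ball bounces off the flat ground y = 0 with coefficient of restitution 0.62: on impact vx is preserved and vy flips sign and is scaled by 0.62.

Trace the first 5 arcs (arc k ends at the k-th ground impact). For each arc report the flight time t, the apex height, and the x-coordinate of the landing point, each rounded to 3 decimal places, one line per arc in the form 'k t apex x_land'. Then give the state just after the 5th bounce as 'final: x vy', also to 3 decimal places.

1 3.998 21.233 40.940
2 2.580 8.162 67.359
3 1.600 3.138 83.738
4 0.992 1.206 93.894
5 0.615 0.464 100.190
final: 100.190 1.870

Arc 1: start y=3.200, vy=18.810 → t=3.998, apex=21.233, x_land=40.940, impact vy=-20.411
  bounce: vy ← 0.62·20.411 = 12.655
Arc 2: start y=0.000, vy=12.655 → t=2.580, apex=8.162, x_land=67.359, impact vy=-12.655
  bounce: vy ← 0.62·12.655 = 7.846
Arc 3: start y=0.000, vy=7.846 → t=1.600, apex=3.138, x_land=83.738, impact vy=-7.846
  bounce: vy ← 0.62·7.846 = 4.864
Arc 4: start y=0.000, vy=4.864 → t=0.992, apex=1.206, x_land=93.894, impact vy=-4.864
  bounce: vy ← 0.62·4.864 = 3.016
Arc 5: start y=0.000, vy=3.016 → t=0.615, apex=0.464, x_land=100.190, impact vy=-3.016
  bounce: vy ← 0.62·3.016 = 1.870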